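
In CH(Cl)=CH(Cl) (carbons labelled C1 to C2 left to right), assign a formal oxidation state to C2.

C2 has a double bond to C (2×0 = 0), one bond to Cl (+1), one bond to H (-1).
Oxidation state = 0 + 1 − 1 = 0.

0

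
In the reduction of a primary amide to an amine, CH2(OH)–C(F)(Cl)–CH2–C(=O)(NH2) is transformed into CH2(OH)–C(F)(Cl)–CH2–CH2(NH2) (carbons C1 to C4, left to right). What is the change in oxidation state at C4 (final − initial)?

Before: C4 has 1 bond to C, 2 bonds to O, 1 bond to N → oxidation state +3.
After: C4 has 1 bond to C, 2 bonds to H, 1 bond to N → oxidation state -1.
Δ = -1 − (+3) = -4, so this is a reduction at C4.

-4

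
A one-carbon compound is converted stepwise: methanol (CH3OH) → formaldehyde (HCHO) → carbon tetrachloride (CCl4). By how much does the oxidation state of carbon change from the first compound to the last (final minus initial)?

+6

Carbon oxidation states along the series — methanol: -2, formaldehyde: 0, carbon tetrachloride: +4.
Net change = +4 − (-2) = +6.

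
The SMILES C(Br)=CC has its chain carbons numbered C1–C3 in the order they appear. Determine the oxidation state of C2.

Assign +1 per bond to O/N/halogen, −1 per bond to H or an electropositive element, and 0 per bond to carbon.
C2 has a double bond to C (2×0 = 0), one bond to C (0), one bond to H (-1).
Oxidation state = 0 + 0 − 1 = -1.

-1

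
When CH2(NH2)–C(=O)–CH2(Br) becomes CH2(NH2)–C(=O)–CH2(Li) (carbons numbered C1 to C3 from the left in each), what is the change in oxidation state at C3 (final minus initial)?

-2

Before: C3 has 1 bond to C, 2 bonds to H, 1 bond to Br → oxidation state -1.
After: C3 has 1 bond to C, 2 bonds to H, 1 bond to Li → oxidation state -3.
Δ = -3 − (-1) = -2, so this is a reduction at C3.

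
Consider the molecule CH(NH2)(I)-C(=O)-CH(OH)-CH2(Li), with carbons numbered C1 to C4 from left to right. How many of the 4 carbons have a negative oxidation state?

1

Bonds to more-electronegative neighbours contribute +1 each, bonds to H or metals contribute −1 each, and C–C bonds contribute 0. Tallying each carbon:
C1: 1C, 1H, 1N, 1I → 0 − 1 + 1 + 1 = +1
C2: 2C, 2O → 0 + 2 = +2
C3: 2C, 1H, 1O → 0 − 1 + 1 = 0
C4: 1C, 2H, 1Li → 0 − 2 − 1 = -3
1 carbon (C4) meets the condition.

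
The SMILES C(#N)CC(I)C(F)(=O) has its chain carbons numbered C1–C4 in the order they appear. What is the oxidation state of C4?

Count +1 for every bond to an atom more electronegative than carbon and −1 for every bond to one less electronegative; C–C bonds are 0.
C4 has one bond to C (0), one bond to F (+1), a double bond to O (2×+1 = +2).
Oxidation state = 0 + 1 + 2 = +3.

+3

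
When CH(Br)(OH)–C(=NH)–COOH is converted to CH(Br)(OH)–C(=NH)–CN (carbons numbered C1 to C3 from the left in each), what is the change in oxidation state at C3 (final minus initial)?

0

Before: C3 has 1 bond to C, 3 bonds to O → oxidation state +3.
After: C3 has 1 bond to C, 3 bonds to N → oxidation state +3.
Δ = +3 − (+3) = 0, so no net redox change at C3.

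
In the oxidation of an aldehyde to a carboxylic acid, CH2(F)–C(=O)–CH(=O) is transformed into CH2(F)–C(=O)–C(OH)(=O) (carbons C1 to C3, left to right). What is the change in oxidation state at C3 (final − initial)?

+2

Before: C3 has 1 bond to C, 1 bond to H, 2 bonds to O → oxidation state +1.
After: C3 has 1 bond to C, 3 bonds to O → oxidation state +3.
Δ = +3 − (+1) = +2, so this is an oxidation at C3.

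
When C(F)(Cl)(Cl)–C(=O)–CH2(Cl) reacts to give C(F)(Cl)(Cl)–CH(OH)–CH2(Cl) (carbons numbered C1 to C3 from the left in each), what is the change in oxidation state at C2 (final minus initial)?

-2

Before: C2 has 2 bonds to C, 2 bonds to O → oxidation state +2.
After: C2 has 2 bonds to C, 1 bond to H, 1 bond to O → oxidation state 0.
Δ = 0 − (+2) = -2, so this is a reduction at C2.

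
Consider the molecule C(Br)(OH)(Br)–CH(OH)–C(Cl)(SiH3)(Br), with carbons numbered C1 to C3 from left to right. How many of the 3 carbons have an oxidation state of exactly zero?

1

Tallying each carbon's bonds:
C1: 1C, 1O, 2Br → 0 + 1 + 2 = +3
C2: 2C, 1H, 1O → 0 − 1 + 1 = 0
C3: 1C, 1Cl, 1Br, 1Si → 0 + 1 + 1 − 1 = +1
1 carbon (C2) meets the condition.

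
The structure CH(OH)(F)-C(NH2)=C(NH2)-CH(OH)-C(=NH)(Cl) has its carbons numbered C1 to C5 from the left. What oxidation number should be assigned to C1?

C1 has one bond to C (0), one bond to H (-1), one bond to O (+1), one bond to F (+1).
Oxidation state = 0 − 1 + 1 + 1 = +1.

+1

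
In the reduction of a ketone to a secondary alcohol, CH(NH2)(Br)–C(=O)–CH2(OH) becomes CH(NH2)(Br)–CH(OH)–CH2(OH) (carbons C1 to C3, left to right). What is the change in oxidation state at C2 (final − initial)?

Before: C2 has 2 bonds to C, 2 bonds to O → oxidation state +2.
After: C2 has 2 bonds to C, 1 bond to H, 1 bond to O → oxidation state 0.
Δ = 0 − (+2) = -2, so this is a reduction at C2.

-2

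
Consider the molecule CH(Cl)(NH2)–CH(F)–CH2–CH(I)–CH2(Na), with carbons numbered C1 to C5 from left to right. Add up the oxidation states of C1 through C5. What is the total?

-4

Tallying each carbon's bonds:
C1: 1C, 1H, 1N, 1Cl → 0 − 1 + 1 + 1 = +1
C2: 2C, 1H, 1F → 0 − 1 + 1 = 0
C3: 2C, 2H → 0 − 2 = -2
C4: 2C, 1H, 1I → 0 − 1 + 1 = 0
C5: 1C, 2H, 1Na → 0 − 2 − 1 = -3
Sum = +1 + 0 − 2 + 0 − 3 = -4.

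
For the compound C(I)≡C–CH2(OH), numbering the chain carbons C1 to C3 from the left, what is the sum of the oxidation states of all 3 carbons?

0

Assign +1 per bond to O/N/halogen, −1 per bond to H or an electropositive element, and 0 per bond to carbon. Tallying each carbon:
C1: 3C, 1I → 0 + 1 = +1
C2: 4C → 0 = 0
C3: 1C, 2H, 1O → 0 − 2 + 1 = -1
Sum = +1 + 0 − 1 = 0.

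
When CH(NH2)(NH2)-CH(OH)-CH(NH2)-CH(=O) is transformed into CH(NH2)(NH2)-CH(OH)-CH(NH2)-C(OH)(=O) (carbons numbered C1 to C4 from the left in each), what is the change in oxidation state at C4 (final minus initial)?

+2

Before: C4 has 1 bond to C, 1 bond to H, 2 bonds to O → oxidation state +1.
After: C4 has 1 bond to C, 3 bonds to O → oxidation state +3.
Δ = +3 − (+1) = +2, so this is an oxidation at C4.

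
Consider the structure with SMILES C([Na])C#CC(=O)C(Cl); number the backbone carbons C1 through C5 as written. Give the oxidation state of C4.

C4 has one bond to C (0), one bond to C (0), a double bond to O (2×+1 = +2).
Oxidation state = 0 + 0 + 2 = +2.

+2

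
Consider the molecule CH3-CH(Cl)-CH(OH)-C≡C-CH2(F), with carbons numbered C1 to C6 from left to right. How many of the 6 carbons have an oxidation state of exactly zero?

4

Each bond to a more electronegative atom (O, N, halogen) counts +1, each bond to a less electronegative atom (H, metal, B, Si) counts −1, and each C–C bond counts 0. Tallying each carbon:
C1: 1C, 3H → 0 − 3 = -3
C2: 2C, 1H, 1Cl → 0 − 1 + 1 = 0
C3: 2C, 1H, 1O → 0 − 1 + 1 = 0
C4: 4C → 0 = 0
C5: 4C → 0 = 0
C6: 1C, 2H, 1F → 0 − 2 + 1 = -1
4 carbons (C2, C3, C4, C5) meet the condition.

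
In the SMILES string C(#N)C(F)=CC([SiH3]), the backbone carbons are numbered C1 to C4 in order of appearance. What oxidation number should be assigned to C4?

C4 has one bond to C (0), one bond to Si (-1), one bond to H (-1), one bond to H (-1).
Oxidation state = 0 − 1 − 1 − 1 = -3.

-3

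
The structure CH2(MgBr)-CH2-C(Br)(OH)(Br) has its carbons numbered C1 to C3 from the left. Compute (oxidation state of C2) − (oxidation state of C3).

C2: 2C, 2H → 0 − 2 = -2
C3: 1C, 1O, 2Br → 0 + 1 + 2 = +3
Difference: -2 − (+3) = -5.

-5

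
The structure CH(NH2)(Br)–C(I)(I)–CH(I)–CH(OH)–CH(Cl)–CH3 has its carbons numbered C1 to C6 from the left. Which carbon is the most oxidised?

C2

Each bond to a more electronegative atom (O, N, halogen) counts +1, each bond to a less electronegative atom (H, metal, B, Si) counts −1, and each C–C bond counts 0. Tallying each carbon:
C1: 1C, 1H, 1N, 1Br → 0 − 1 + 1 + 1 = +1
C2: 2C, 2I → 0 + 2 = +2
C3: 2C, 1H, 1I → 0 − 1 + 1 = 0
C4: 2C, 1H, 1O → 0 − 1 + 1 = 0
C5: 2C, 1H, 1Cl → 0 − 1 + 1 = 0
C6: 1C, 3H → 0 − 3 = -3
The most oxidised carbon is C2 at +2.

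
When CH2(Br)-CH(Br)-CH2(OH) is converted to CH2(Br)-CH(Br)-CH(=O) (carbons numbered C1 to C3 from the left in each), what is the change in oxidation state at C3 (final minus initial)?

Before: C3 has 1 bond to C, 2 bonds to H, 1 bond to O → oxidation state -1.
After: C3 has 1 bond to C, 1 bond to H, 2 bonds to O → oxidation state +1.
Δ = +1 − (-1) = +2, so this is an oxidation at C3.

+2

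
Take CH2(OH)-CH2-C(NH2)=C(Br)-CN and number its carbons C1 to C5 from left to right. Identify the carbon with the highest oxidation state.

C5

Tallying each carbon's bonds:
C1: 1C, 2H, 1O → 0 − 2 + 1 = -1
C2: 2C, 2H → 0 − 2 = -2
C3: 3C, 1N → 0 + 1 = +1
C4: 3C, 1Br → 0 + 1 = +1
C5: 1C, 3N → 0 + 3 = +3
The most oxidised carbon is C5 at +3.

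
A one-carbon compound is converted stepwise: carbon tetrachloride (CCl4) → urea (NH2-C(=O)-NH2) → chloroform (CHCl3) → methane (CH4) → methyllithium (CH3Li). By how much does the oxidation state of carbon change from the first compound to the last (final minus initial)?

-8

Carbon oxidation states along the series — carbon tetrachloride: +4, urea: +4, chloroform: +2, methane: -4, methyllithium: -4.
Net change = -4 − (+4) = -8.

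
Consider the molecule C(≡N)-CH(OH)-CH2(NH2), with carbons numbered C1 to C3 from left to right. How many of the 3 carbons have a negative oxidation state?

Each bond to a more electronegative atom (O, N, halogen) counts +1, each bond to a less electronegative atom (H, metal, B, Si) counts −1, and each C–C bond counts 0. Tallying each carbon:
C1: 1C, 3N → 0 + 3 = +3
C2: 2C, 1H, 1O → 0 − 1 + 1 = 0
C3: 1C, 2H, 1N → 0 − 2 + 1 = -1
1 carbon (C3) meets the condition.

1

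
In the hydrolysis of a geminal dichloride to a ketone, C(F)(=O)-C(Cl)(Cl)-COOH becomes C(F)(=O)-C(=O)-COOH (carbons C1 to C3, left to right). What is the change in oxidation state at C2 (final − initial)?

Before: C2 has 2 bonds to C, 2 bonds to Cl → oxidation state +2.
After: C2 has 2 bonds to C, 2 bonds to O → oxidation state +2.
Δ = +2 − (+2) = 0, so no net redox change at C2.

0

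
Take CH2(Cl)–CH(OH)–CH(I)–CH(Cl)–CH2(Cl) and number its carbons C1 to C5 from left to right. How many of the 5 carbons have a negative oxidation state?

2

Tallying each carbon's bonds:
C1: 1C, 2H, 1Cl → 0 − 2 + 1 = -1
C2: 2C, 1H, 1O → 0 − 1 + 1 = 0
C3: 2C, 1H, 1I → 0 − 1 + 1 = 0
C4: 2C, 1H, 1Cl → 0 − 1 + 1 = 0
C5: 1C, 2H, 1Cl → 0 − 2 + 1 = -1
2 carbons (C1, C5) meet the condition.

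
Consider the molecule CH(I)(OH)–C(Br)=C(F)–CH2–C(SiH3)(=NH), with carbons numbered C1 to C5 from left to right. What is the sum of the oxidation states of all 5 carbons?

Tallying each carbon's bonds:
C1: 1C, 1H, 1O, 1I → 0 − 1 + 1 + 1 = +1
C2: 3C, 1Br → 0 + 1 = +1
C3: 3C, 1F → 0 + 1 = +1
C4: 2C, 2H → 0 − 2 = -2
C5: 1C, 2N, 1Si → 0 + 2 − 1 = +1
Sum = +1 + 1 + 1 − 2 + 1 = +2.

+2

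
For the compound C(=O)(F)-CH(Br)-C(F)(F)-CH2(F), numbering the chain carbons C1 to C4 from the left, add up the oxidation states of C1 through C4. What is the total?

Tallying each carbon's bonds:
C1: 1C, 2O, 1F → 0 + 2 + 1 = +3
C2: 2C, 1H, 1Br → 0 − 1 + 1 = 0
C3: 2C, 2F → 0 + 2 = +2
C4: 1C, 2H, 1F → 0 − 2 + 1 = -1
Sum = +3 + 0 + 2 − 1 = +4.

+4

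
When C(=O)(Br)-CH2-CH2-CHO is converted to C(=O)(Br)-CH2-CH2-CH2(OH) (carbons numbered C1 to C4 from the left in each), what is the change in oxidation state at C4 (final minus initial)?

Before: C4 has 1 bond to C, 1 bond to H, 2 bonds to O → oxidation state +1.
After: C4 has 1 bond to C, 2 bonds to H, 1 bond to O → oxidation state -1.
Δ = -1 − (+1) = -2, so this is a reduction at C4.

-2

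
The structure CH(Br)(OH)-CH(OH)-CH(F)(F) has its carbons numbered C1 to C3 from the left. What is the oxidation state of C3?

C3 has one bond to C (0), one bond to H (-1), one bond to F (+1), one bond to F (+1).
Oxidation state = 0 − 1 + 1 + 1 = +1.

+1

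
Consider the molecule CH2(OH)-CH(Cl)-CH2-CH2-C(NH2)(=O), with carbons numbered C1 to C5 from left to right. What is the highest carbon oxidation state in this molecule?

Bonds to more-electronegative neighbours contribute +1 each, bonds to H or metals contribute −1 each, and C–C bonds contribute 0. Tallying each carbon:
C1: 1C, 2H, 1O → 0 − 2 + 1 = -1
C2: 2C, 1H, 1Cl → 0 − 1 + 1 = 0
C3: 2C, 2H → 0 − 2 = -2
C4: 2C, 2H → 0 − 2 = -2
C5: 1C, 2O, 1N → 0 + 2 + 1 = +3
The highest value is +3.

+3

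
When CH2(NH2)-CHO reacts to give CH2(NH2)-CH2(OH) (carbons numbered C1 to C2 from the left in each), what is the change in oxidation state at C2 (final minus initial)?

-2

Before: C2 has 1 bond to C, 1 bond to H, 2 bonds to O → oxidation state +1.
After: C2 has 1 bond to C, 2 bonds to H, 1 bond to O → oxidation state -1.
Δ = -1 − (+1) = -2, so this is a reduction at C2.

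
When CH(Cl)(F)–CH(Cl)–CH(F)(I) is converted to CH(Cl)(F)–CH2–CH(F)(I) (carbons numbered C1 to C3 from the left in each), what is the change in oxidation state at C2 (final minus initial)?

Before: C2 has 2 bonds to C, 1 bond to H, 1 bond to Cl → oxidation state 0.
After: C2 has 2 bonds to C, 2 bonds to H → oxidation state -2.
Δ = -2 − (0) = -2, so this is a reduction at C2.

-2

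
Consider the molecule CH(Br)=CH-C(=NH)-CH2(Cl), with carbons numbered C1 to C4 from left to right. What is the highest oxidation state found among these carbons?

+2

Each bond to a more electronegative atom (O, N, halogen) counts +1, each bond to a less electronegative atom (H, metal, B, Si) counts −1, and each C–C bond counts 0. Tallying each carbon:
C1: 2C, 1H, 1Br → 0 − 1 + 1 = 0
C2: 3C, 1H → 0 − 1 = -1
C3: 2C, 2N → 0 + 2 = +2
C4: 1C, 2H, 1Cl → 0 − 2 + 1 = -1
The highest value is +2.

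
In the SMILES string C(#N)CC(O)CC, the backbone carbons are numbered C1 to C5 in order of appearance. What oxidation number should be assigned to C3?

Count +1 for every bond to an atom more electronegative than carbon and −1 for every bond to one less electronegative; C–C bonds are 0.
C3 has one bond to C (0), one bond to C (0), one bond to O (+1), one bond to H (-1).
Oxidation state = 0 + 0 + 1 − 1 = 0.

0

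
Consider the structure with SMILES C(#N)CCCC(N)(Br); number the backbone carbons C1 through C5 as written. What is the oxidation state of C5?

C5 has one bond to C (0), one bond to H (-1), one bond to N (+1), one bond to Br (+1).
Oxidation state = 0 − 1 + 1 + 1 = +1.

+1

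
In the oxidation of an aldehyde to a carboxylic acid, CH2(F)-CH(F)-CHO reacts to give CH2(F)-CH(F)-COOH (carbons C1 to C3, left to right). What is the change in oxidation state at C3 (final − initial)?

+2

Before: C3 has 1 bond to C, 1 bond to H, 2 bonds to O → oxidation state +1.
After: C3 has 1 bond to C, 3 bonds to O → oxidation state +3.
Δ = +3 − (+1) = +2, so this is an oxidation at C3.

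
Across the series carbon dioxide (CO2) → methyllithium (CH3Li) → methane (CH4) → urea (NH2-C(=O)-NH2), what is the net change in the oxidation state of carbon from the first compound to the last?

Carbon oxidation states along the series — carbon dioxide: +4, methyllithium: -4, methane: -4, urea: +4.
Net change = +4 − (+4) = 0.

0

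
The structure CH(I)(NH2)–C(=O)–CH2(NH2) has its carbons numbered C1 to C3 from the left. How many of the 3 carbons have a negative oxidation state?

1

Assign +1 per bond to O/N/halogen, −1 per bond to H or an electropositive element, and 0 per bond to carbon. Tallying each carbon:
C1: 1C, 1H, 1N, 1I → 0 − 1 + 1 + 1 = +1
C2: 2C, 2O → 0 + 2 = +2
C3: 1C, 2H, 1N → 0 − 2 + 1 = -1
1 carbon (C3) meets the condition.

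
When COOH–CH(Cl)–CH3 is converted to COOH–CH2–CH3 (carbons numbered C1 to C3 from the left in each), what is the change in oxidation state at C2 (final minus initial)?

Before: C2 has 2 bonds to C, 1 bond to H, 1 bond to Cl → oxidation state 0.
After: C2 has 2 bonds to C, 2 bonds to H → oxidation state -2.
Δ = -2 − (0) = -2, so this is a reduction at C2.

-2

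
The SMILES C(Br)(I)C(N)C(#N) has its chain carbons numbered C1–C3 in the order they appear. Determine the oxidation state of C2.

0

Each bond to a more electronegative atom (O, N, halogen) counts +1, each bond to a less electronegative atom (H, metal, B, Si) counts −1, and each C–C bond counts 0.
C2 has one bond to C (0), one bond to C (0), one bond to N (+1), one bond to H (-1).
Oxidation state = 0 + 0 + 1 − 1 = 0.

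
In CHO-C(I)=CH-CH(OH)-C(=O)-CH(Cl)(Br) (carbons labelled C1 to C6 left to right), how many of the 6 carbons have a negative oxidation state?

1

Each bond to a more electronegative atom (O, N, halogen) counts +1, each bond to a less electronegative atom (H, metal, B, Si) counts −1, and each C–C bond counts 0. Tallying each carbon:
C1: 1C, 1H, 2O → 0 − 1 + 2 = +1
C2: 3C, 1I → 0 + 1 = +1
C3: 3C, 1H → 0 − 1 = -1
C4: 2C, 1H, 1O → 0 − 1 + 1 = 0
C5: 2C, 2O → 0 + 2 = +2
C6: 1C, 1H, 1Cl, 1Br → 0 − 1 + 1 + 1 = +1
1 carbon (C3) meets the condition.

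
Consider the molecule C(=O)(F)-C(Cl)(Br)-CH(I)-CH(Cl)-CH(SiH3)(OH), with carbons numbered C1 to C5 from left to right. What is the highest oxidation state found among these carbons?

+3

Bonds to more-electronegative neighbours contribute +1 each, bonds to H or metals contribute −1 each, and C–C bonds contribute 0. Tallying each carbon:
C1: 1C, 2O, 1F → 0 + 2 + 1 = +3
C2: 2C, 1Cl, 1Br → 0 + 1 + 1 = +2
C3: 2C, 1H, 1I → 0 − 1 + 1 = 0
C4: 2C, 1H, 1Cl → 0 − 1 + 1 = 0
C5: 1C, 1H, 1O, 1Si → 0 − 1 + 1 − 1 = -1
The highest value is +3.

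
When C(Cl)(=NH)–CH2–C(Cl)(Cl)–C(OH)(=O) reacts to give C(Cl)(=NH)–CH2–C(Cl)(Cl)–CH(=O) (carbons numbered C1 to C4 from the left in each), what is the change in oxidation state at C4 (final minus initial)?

-2

Before: C4 has 1 bond to C, 3 bonds to O → oxidation state +3.
After: C4 has 1 bond to C, 1 bond to H, 2 bonds to O → oxidation state +1.
Δ = +1 − (+3) = -2, so this is a reduction at C4.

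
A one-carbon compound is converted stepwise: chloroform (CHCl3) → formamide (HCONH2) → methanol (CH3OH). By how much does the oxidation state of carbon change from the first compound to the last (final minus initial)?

Carbon oxidation states along the series — chloroform: +2, formamide: +2, methanol: -2.
Net change = -2 − (+2) = -4.

-4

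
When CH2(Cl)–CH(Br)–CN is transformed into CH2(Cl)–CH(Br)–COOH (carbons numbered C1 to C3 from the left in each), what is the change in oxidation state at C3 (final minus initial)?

Before: C3 has 1 bond to C, 3 bonds to N → oxidation state +3.
After: C3 has 1 bond to C, 3 bonds to O → oxidation state +3.
Δ = +3 − (+3) = 0, so no net redox change at C3.

0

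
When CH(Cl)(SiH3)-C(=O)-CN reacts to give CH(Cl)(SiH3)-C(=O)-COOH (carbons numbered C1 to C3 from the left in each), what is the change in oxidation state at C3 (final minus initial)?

0

Before: C3 has 1 bond to C, 3 bonds to N → oxidation state +3.
After: C3 has 1 bond to C, 3 bonds to O → oxidation state +3.
Δ = +3 − (+3) = 0, so no net redox change at C3.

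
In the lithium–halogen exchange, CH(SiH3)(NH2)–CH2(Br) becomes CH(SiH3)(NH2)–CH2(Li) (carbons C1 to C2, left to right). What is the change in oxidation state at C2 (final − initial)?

-2

Before: C2 has 1 bond to C, 2 bonds to H, 1 bond to Br → oxidation state -1.
After: C2 has 1 bond to C, 2 bonds to H, 1 bond to Li → oxidation state -3.
Δ = -3 − (-1) = -2, so this is a reduction at C2.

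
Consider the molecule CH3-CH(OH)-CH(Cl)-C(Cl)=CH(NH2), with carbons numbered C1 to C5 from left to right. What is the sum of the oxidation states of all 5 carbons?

-2

Tallying each carbon's bonds:
C1: 1C, 3H → 0 − 3 = -3
C2: 2C, 1H, 1O → 0 − 1 + 1 = 0
C3: 2C, 1H, 1Cl → 0 − 1 + 1 = 0
C4: 3C, 1Cl → 0 + 1 = +1
C5: 2C, 1H, 1N → 0 − 1 + 1 = 0
Sum = -3 + 0 + 0 + 1 + 0 = -2.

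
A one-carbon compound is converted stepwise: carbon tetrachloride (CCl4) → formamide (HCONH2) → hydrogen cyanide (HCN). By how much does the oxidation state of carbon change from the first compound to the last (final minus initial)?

Carbon oxidation states along the series — carbon tetrachloride: +4, formamide: +2, hydrogen cyanide: +2.
Net change = +2 − (+4) = -2.

-2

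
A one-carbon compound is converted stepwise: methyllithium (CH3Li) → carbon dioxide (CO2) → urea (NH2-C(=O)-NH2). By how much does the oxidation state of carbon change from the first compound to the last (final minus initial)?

+8

Carbon oxidation states along the series — methyllithium: -4, carbon dioxide: +4, urea: +4.
Net change = +4 − (-4) = +8.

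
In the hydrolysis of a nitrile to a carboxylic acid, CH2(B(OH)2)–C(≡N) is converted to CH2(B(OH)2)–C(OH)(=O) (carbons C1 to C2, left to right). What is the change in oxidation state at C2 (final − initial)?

0

Before: C2 has 1 bond to C, 3 bonds to N → oxidation state +3.
After: C2 has 1 bond to C, 3 bonds to O → oxidation state +3.
Δ = +3 − (+3) = 0, so no net redox change at C2.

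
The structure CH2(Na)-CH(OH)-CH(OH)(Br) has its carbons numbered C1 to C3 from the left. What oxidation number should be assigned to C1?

-3

Each bond to a more electronegative atom (O, N, halogen) counts +1, each bond to a less electronegative atom (H, metal, B, Si) counts −1, and each C–C bond counts 0.
C1 has one bond to C (0), one bond to H (-1), one bond to H (-1), one bond to Na (-1).
Oxidation state = 0 − 1 − 1 − 1 = -3.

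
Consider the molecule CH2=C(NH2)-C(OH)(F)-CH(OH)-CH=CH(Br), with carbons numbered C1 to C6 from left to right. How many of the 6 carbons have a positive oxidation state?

Tallying each carbon's bonds:
C1: 2C, 2H → 0 − 2 = -2
C2: 3C, 1N → 0 + 1 = +1
C3: 2C, 1O, 1F → 0 + 1 + 1 = +2
C4: 2C, 1H, 1O → 0 − 1 + 1 = 0
C5: 3C, 1H → 0 − 1 = -1
C6: 2C, 1H, 1Br → 0 − 1 + 1 = 0
2 carbons (C2, C3) meet the condition.

2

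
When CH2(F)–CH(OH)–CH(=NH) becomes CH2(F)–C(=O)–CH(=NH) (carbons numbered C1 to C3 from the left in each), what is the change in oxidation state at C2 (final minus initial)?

+2

Before: C2 has 2 bonds to C, 1 bond to H, 1 bond to O → oxidation state 0.
After: C2 has 2 bonds to C, 2 bonds to O → oxidation state +2.
Δ = +2 − (0) = +2, so this is an oxidation at C2.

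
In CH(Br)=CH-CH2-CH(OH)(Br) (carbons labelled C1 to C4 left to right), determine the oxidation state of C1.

0

C1 has a double bond to C (2×0 = 0), one bond to H (-1), one bond to Br (+1).
Oxidation state = 0 − 1 + 1 = 0.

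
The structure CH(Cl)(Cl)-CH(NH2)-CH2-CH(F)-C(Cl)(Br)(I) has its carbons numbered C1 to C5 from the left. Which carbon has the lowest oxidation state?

Bonds to more-electronegative neighbours contribute +1 each, bonds to H or metals contribute −1 each, and C–C bonds contribute 0. Tallying each carbon:
C1: 1C, 1H, 2Cl → 0 − 1 + 2 = +1
C2: 2C, 1H, 1N → 0 − 1 + 1 = 0
C3: 2C, 2H → 0 − 2 = -2
C4: 2C, 1H, 1F → 0 − 1 + 1 = 0
C5: 1C, 1Cl, 1Br, 1I → 0 + 1 + 1 + 1 = +3
The most reduced carbon is C3 at -2.

C3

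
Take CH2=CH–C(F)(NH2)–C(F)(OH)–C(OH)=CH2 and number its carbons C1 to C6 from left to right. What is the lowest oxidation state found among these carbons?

-2

Tallying each carbon's bonds:
C1: 2C, 2H → 0 − 2 = -2
C2: 3C, 1H → 0 − 1 = -1
C3: 2C, 1N, 1F → 0 + 1 + 1 = +2
C4: 2C, 1O, 1F → 0 + 1 + 1 = +2
C5: 3C, 1O → 0 + 1 = +1
C6: 2C, 2H → 0 − 2 = -2
The lowest value is -2.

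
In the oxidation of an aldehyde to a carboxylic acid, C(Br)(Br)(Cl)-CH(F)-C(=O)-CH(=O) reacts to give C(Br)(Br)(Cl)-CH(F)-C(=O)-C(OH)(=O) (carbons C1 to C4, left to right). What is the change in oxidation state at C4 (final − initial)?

+2

Before: C4 has 1 bond to C, 1 bond to H, 2 bonds to O → oxidation state +1.
After: C4 has 1 bond to C, 3 bonds to O → oxidation state +3.
Δ = +3 − (+1) = +2, so this is an oxidation at C4.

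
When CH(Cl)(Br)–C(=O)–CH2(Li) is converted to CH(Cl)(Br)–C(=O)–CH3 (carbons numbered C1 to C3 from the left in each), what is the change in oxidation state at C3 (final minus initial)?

Before: C3 has 1 bond to C, 2 bonds to H, 1 bond to Li → oxidation state -3.
After: C3 has 1 bond to C, 3 bonds to H → oxidation state -3.
Δ = -3 − (-3) = 0, so no net redox change at C3.

0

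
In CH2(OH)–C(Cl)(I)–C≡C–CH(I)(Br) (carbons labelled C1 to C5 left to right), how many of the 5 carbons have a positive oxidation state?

2

Each bond to a more electronegative atom (O, N, halogen) counts +1, each bond to a less electronegative atom (H, metal, B, Si) counts −1, and each C–C bond counts 0. Tallying each carbon:
C1: 1C, 2H, 1O → 0 − 2 + 1 = -1
C2: 2C, 1Cl, 1I → 0 + 1 + 1 = +2
C3: 4C → 0 = 0
C4: 4C → 0 = 0
C5: 1C, 1H, 1Br, 1I → 0 − 1 + 1 + 1 = +1
2 carbons (C2, C5) meet the condition.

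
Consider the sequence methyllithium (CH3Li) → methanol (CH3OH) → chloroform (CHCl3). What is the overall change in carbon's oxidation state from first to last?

Carbon oxidation states along the series — methyllithium: -4, methanol: -2, chloroform: +2.
Net change = +2 − (-4) = +6.

+6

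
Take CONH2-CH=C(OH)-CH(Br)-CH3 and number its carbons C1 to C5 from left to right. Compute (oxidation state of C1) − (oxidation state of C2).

+4

C1: 1C, 2O, 1N → 0 + 2 + 1 = +3
C2: 3C, 1H → 0 − 1 = -1
Difference: +3 − (-1) = +4.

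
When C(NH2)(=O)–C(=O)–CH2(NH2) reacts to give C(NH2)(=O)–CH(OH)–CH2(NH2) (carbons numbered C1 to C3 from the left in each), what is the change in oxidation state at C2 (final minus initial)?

-2

Before: C2 has 2 bonds to C, 2 bonds to O → oxidation state +2.
After: C2 has 2 bonds to C, 1 bond to H, 1 bond to O → oxidation state 0.
Δ = 0 − (+2) = -2, so this is a reduction at C2.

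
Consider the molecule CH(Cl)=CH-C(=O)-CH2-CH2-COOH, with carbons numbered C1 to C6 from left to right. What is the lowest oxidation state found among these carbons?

-2

Tallying each carbon's bonds:
C1: 2C, 1H, 1Cl → 0 − 1 + 1 = 0
C2: 3C, 1H → 0 − 1 = -1
C3: 2C, 2O → 0 + 2 = +2
C4: 2C, 2H → 0 − 2 = -2
C5: 2C, 2H → 0 − 2 = -2
C6: 1C, 3O → 0 + 3 = +3
The lowest value is -2.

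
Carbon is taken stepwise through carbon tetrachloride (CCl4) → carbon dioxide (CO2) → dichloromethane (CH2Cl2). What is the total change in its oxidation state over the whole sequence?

Carbon oxidation states along the series — carbon tetrachloride: +4, carbon dioxide: +4, dichloromethane: 0.
Net change = 0 − (+4) = -4.

-4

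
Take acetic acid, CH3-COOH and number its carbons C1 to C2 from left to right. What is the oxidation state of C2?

+3

Each bond to a more electronegative atom (O, N, halogen) counts +1, each bond to a less electronegative atom (H, metal, B, Si) counts −1, and each C–C bond counts 0.
C2 has a double bond to O (2×+1 = +2), one bond to O (+1), one bond to C (0).
Oxidation state = +2 + 1 + 0 = +3.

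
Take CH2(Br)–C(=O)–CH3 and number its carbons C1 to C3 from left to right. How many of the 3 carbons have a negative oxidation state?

Each bond to a more electronegative atom (O, N, halogen) counts +1, each bond to a less electronegative atom (H, metal, B, Si) counts −1, and each C–C bond counts 0. Tallying each carbon:
C1: 1C, 2H, 1Br → 0 − 2 + 1 = -1
C2: 2C, 2O → 0 + 2 = +2
C3: 1C, 3H → 0 − 3 = -3
2 carbons (C1, C3) meet the condition.

2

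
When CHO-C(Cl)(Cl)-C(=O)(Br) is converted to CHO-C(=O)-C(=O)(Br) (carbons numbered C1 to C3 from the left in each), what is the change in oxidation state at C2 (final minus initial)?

0

Before: C2 has 2 bonds to C, 2 bonds to Cl → oxidation state +2.
After: C2 has 2 bonds to C, 2 bonds to O → oxidation state +2.
Δ = +2 − (+2) = 0, so no net redox change at C2.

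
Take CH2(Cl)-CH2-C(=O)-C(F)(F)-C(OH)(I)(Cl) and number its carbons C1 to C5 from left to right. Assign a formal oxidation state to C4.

+2

C4 has one bond to C (0), one bond to C (0), one bond to F (+1), one bond to F (+1).
Oxidation state = 0 + 0 + 1 + 1 = +2.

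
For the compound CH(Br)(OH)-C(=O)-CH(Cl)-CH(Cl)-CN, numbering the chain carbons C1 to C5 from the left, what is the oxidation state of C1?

C1 has one bond to C (0), one bond to Br (+1), one bond to H (-1), one bond to O (+1).
Oxidation state = 0 + 1 − 1 + 1 = +1.

+1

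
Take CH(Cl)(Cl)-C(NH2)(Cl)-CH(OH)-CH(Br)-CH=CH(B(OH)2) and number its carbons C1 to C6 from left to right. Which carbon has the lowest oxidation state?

Assign +1 per bond to O/N/halogen, −1 per bond to H or an electropositive element, and 0 per bond to carbon. Tallying each carbon:
C1: 1C, 1H, 2Cl → 0 − 1 + 2 = +1
C2: 2C, 1N, 1Cl → 0 + 1 + 1 = +2
C3: 2C, 1H, 1O → 0 − 1 + 1 = 0
C4: 2C, 1H, 1Br → 0 − 1 + 1 = 0
C5: 3C, 1H → 0 − 1 = -1
C6: 2C, 1H, 1B → 0 − 1 − 1 = -2
The most reduced carbon is C6 at -2.

C6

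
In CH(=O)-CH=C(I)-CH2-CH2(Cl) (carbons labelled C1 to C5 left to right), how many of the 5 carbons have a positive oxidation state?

2

Tallying each carbon's bonds:
C1: 1C, 1H, 2O → 0 − 1 + 2 = +1
C2: 3C, 1H → 0 − 1 = -1
C3: 3C, 1I → 0 + 1 = +1
C4: 2C, 2H → 0 − 2 = -2
C5: 1C, 2H, 1Cl → 0 − 2 + 1 = -1
2 carbons (C1, C3) meet the condition.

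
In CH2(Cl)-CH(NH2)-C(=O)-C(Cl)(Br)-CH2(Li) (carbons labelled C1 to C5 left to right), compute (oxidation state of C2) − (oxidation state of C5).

C2: 2C, 1H, 1N → 0 − 1 + 1 = 0
C5: 1C, 2H, 1Li → 0 − 2 − 1 = -3
Difference: 0 − (-3) = +3.

+3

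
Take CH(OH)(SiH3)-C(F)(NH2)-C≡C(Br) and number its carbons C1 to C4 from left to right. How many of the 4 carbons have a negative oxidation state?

Tallying each carbon's bonds:
C1: 1C, 1H, 1O, 1Si → 0 − 1 + 1 − 1 = -1
C2: 2C, 1N, 1F → 0 + 1 + 1 = +2
C3: 4C → 0 = 0
C4: 3C, 1Br → 0 + 1 = +1
1 carbon (C1) meets the condition.

1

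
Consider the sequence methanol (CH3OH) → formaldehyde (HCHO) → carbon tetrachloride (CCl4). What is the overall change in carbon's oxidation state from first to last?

Carbon oxidation states along the series — methanol: -2, formaldehyde: 0, carbon tetrachloride: +4.
Net change = +4 − (-2) = +6.

+6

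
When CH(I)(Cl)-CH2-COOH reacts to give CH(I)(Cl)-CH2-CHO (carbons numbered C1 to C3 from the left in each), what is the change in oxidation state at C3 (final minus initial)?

-2

Before: C3 has 1 bond to C, 3 bonds to O → oxidation state +3.
After: C3 has 1 bond to C, 1 bond to H, 2 bonds to O → oxidation state +1.
Δ = +1 − (+3) = -2, so this is a reduction at C3.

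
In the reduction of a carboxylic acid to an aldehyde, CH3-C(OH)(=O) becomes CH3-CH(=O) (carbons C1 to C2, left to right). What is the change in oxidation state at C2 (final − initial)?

Before: C2 has 1 bond to C, 3 bonds to O → oxidation state +3.
After: C2 has 1 bond to C, 1 bond to H, 2 bonds to O → oxidation state +1.
Δ = +1 − (+3) = -2, so this is a reduction at C2.

-2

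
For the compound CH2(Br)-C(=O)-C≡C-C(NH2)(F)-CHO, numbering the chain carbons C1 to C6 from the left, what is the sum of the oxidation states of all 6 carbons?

+4

Tallying each carbon's bonds:
C1: 1C, 2H, 1Br → 0 − 2 + 1 = -1
C2: 2C, 2O → 0 + 2 = +2
C3: 4C → 0 = 0
C4: 4C → 0 = 0
C5: 2C, 1N, 1F → 0 + 1 + 1 = +2
C6: 1C, 1H, 2O → 0 − 1 + 2 = +1
Sum = -1 + 2 + 0 + 0 + 2 + 1 = +4.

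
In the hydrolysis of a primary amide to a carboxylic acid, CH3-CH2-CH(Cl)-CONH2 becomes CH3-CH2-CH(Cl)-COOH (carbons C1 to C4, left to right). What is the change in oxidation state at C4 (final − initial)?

Before: C4 has 1 bond to C, 2 bonds to O, 1 bond to N → oxidation state +3.
After: C4 has 1 bond to C, 3 bonds to O → oxidation state +3.
Δ = +3 − (+3) = 0, so no net redox change at C4.

0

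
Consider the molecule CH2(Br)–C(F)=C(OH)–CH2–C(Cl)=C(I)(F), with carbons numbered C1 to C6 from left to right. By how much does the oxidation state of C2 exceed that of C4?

C2: 3C, 1F → 0 + 1 = +1
C4: 2C, 2H → 0 − 2 = -2
Difference: +1 − (-2) = +3.

+3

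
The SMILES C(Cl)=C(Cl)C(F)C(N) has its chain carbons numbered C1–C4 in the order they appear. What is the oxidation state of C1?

0

Count +1 for every bond to an atom more electronegative than carbon and −1 for every bond to one less electronegative; C–C bonds are 0.
C1 has a double bond to C (2×0 = 0), one bond to H (-1), one bond to Cl (+1).
Oxidation state = 0 − 1 + 1 = 0.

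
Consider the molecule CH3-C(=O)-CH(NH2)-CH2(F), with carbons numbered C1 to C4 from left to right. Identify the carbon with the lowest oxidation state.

C1

Count +1 for every bond to an atom more electronegative than carbon and −1 for every bond to one less electronegative; C–C bonds are 0. Tallying each carbon:
C1: 1C, 3H → 0 − 3 = -3
C2: 2C, 2O → 0 + 2 = +2
C3: 2C, 1H, 1N → 0 − 1 + 1 = 0
C4: 1C, 2H, 1F → 0 − 2 + 1 = -1
The most reduced carbon is C1 at -3.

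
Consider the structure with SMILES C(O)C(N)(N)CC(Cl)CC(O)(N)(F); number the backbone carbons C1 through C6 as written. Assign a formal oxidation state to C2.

Assign +1 per bond to O/N/halogen, −1 per bond to H or an electropositive element, and 0 per bond to carbon.
C2 has one bond to C (0), one bond to C (0), one bond to N (+1), one bond to N (+1).
Oxidation state = 0 + 0 + 1 + 1 = +2.

+2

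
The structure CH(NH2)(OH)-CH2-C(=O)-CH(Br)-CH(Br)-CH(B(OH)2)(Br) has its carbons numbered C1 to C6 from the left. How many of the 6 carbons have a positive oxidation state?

Tallying each carbon's bonds:
C1: 1C, 1H, 1O, 1N → 0 − 1 + 1 + 1 = +1
C2: 2C, 2H → 0 − 2 = -2
C3: 2C, 2O → 0 + 2 = +2
C4: 2C, 1H, 1Br → 0 − 1 + 1 = 0
C5: 2C, 1H, 1Br → 0 − 1 + 1 = 0
C6: 1C, 1H, 1Br, 1B → 0 − 1 + 1 − 1 = -1
2 carbons (C1, C3) meet the condition.

2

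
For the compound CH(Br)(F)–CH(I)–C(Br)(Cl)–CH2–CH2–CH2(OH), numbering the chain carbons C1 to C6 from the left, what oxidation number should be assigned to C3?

C3 has one bond to C (0), one bond to C (0), one bond to Br (+1), one bond to Cl (+1).
Oxidation state = 0 + 0 + 1 + 1 = +2.

+2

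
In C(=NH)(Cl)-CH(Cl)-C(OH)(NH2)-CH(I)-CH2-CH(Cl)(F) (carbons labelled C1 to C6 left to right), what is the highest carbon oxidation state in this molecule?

Count +1 for every bond to an atom more electronegative than carbon and −1 for every bond to one less electronegative; C–C bonds are 0. Tallying each carbon:
C1: 1C, 2N, 1Cl → 0 + 2 + 1 = +3
C2: 2C, 1H, 1Cl → 0 − 1 + 1 = 0
C3: 2C, 1O, 1N → 0 + 1 + 1 = +2
C4: 2C, 1H, 1I → 0 − 1 + 1 = 0
C5: 2C, 2H → 0 − 2 = -2
C6: 1C, 1H, 1F, 1Cl → 0 − 1 + 1 + 1 = +1
The highest value is +3.

+3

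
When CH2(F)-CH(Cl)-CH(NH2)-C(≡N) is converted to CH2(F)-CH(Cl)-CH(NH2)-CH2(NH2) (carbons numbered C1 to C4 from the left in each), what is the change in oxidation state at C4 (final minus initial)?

Before: C4 has 1 bond to C, 3 bonds to N → oxidation state +3.
After: C4 has 1 bond to C, 2 bonds to H, 1 bond to N → oxidation state -1.
Δ = -1 − (+3) = -4, so this is a reduction at C4.

-4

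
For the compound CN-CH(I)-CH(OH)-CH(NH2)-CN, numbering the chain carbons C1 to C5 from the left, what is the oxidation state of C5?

+3

C5 has one bond to C (0), a triple bond to N (3×+1 = +3).
Oxidation state = 0 + 3 = +3.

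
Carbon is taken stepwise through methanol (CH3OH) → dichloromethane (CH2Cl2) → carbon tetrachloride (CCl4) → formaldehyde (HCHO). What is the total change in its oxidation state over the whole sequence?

Carbon oxidation states along the series — methanol: -2, dichloromethane: 0, carbon tetrachloride: +4, formaldehyde: 0.
Net change = 0 − (-2) = +2.

+2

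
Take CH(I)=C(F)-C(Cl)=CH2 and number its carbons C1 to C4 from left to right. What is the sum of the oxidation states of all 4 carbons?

Count +1 for every bond to an atom more electronegative than carbon and −1 for every bond to one less electronegative; C–C bonds are 0. Tallying each carbon:
C1: 2C, 1H, 1I → 0 − 1 + 1 = 0
C2: 3C, 1F → 0 + 1 = +1
C3: 3C, 1Cl → 0 + 1 = +1
C4: 2C, 2H → 0 − 2 = -2
Sum = 0 + 1 + 1 − 2 = 0.

0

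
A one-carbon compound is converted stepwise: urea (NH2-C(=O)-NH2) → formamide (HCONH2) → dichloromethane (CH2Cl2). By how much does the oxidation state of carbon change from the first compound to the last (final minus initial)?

Carbon oxidation states along the series — urea: +4, formamide: +2, dichloromethane: 0.
Net change = 0 − (+4) = -4.

-4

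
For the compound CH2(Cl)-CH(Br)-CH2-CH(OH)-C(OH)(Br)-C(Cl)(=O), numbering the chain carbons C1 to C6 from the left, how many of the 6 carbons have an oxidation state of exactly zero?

Each bond to a more electronegative atom (O, N, halogen) counts +1, each bond to a less electronegative atom (H, metal, B, Si) counts −1, and each C–C bond counts 0. Tallying each carbon:
C1: 1C, 2H, 1Cl → 0 − 2 + 1 = -1
C2: 2C, 1H, 1Br → 0 − 1 + 1 = 0
C3: 2C, 2H → 0 − 2 = -2
C4: 2C, 1H, 1O → 0 − 1 + 1 = 0
C5: 2C, 1O, 1Br → 0 + 1 + 1 = +2
C6: 1C, 2O, 1Cl → 0 + 2 + 1 = +3
2 carbons (C2, C4) meet the condition.

2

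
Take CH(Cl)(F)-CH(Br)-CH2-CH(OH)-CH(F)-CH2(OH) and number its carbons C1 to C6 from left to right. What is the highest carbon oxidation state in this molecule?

+1

Count +1 for every bond to an atom more electronegative than carbon and −1 for every bond to one less electronegative; C–C bonds are 0. Tallying each carbon:
C1: 1C, 1H, 1F, 1Cl → 0 − 1 + 1 + 1 = +1
C2: 2C, 1H, 1Br → 0 − 1 + 1 = 0
C3: 2C, 2H → 0 − 2 = -2
C4: 2C, 1H, 1O → 0 − 1 + 1 = 0
C5: 2C, 1H, 1F → 0 − 1 + 1 = 0
C6: 1C, 2H, 1O → 0 − 2 + 1 = -1
The highest value is +1.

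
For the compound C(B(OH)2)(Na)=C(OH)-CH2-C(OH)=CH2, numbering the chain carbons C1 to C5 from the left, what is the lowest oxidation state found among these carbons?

Tallying each carbon's bonds:
C1: 2C, 1Na, 1B → 0 − 1 − 1 = -2
C2: 3C, 1O → 0 + 1 = +1
C3: 2C, 2H → 0 − 2 = -2
C4: 3C, 1O → 0 + 1 = +1
C5: 2C, 2H → 0 − 2 = -2
The lowest value is -2.

-2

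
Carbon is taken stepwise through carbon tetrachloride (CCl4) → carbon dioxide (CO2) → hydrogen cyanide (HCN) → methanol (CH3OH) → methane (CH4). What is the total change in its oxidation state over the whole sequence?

Carbon oxidation states along the series — carbon tetrachloride: +4, carbon dioxide: +4, hydrogen cyanide: +2, methanol: -2, methane: -4.
Net change = -4 − (+4) = -8.

-8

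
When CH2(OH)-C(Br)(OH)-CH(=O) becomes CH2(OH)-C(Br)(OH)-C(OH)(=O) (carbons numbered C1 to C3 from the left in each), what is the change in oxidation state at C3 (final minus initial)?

+2

Before: C3 has 1 bond to C, 1 bond to H, 2 bonds to O → oxidation state +1.
After: C3 has 1 bond to C, 3 bonds to O → oxidation state +3.
Δ = +3 − (+1) = +2, so this is an oxidation at C3.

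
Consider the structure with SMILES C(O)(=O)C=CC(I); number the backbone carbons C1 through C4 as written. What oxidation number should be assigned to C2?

-1

Bonds to more-electronegative neighbours contribute +1 each, bonds to H or metals contribute −1 each, and C–C bonds contribute 0.
C2 has one bond to C (0), a double bond to C (2×0 = 0), one bond to H (-1).
Oxidation state = 0 + 0 − 1 = -1.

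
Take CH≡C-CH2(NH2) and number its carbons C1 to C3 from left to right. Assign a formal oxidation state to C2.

Bonds to more-electronegative neighbours contribute +1 each, bonds to H or metals contribute −1 each, and C–C bonds contribute 0.
C2 has a triple bond to C (3×0 = 0), one bond to C (0).
Oxidation state = 0 + 0 = 0.

0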